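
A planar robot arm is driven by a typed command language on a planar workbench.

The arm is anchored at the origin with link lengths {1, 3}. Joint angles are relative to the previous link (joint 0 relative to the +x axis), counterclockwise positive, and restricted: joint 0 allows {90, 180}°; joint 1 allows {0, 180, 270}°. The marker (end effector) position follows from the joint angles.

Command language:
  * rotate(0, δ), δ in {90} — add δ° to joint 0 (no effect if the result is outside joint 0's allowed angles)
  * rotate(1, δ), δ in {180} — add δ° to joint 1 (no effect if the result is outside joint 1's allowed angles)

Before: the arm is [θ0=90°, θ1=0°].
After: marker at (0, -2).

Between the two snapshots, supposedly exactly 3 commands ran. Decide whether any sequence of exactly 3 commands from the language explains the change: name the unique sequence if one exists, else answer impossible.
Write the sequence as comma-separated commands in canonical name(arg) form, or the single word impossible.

rotate(1, 180), rotate(1, 180), rotate(1, 180)

t0: [θ0=90°, θ1=0°]
[1] after rotate(1, 180): [θ0=90°, θ1=180°]
[2] after rotate(1, 180): [θ0=90°, θ1=0°]
[3] after rotate(1, 180): [θ0=90°, θ1=180°]
all 8 alternatives checked — unique.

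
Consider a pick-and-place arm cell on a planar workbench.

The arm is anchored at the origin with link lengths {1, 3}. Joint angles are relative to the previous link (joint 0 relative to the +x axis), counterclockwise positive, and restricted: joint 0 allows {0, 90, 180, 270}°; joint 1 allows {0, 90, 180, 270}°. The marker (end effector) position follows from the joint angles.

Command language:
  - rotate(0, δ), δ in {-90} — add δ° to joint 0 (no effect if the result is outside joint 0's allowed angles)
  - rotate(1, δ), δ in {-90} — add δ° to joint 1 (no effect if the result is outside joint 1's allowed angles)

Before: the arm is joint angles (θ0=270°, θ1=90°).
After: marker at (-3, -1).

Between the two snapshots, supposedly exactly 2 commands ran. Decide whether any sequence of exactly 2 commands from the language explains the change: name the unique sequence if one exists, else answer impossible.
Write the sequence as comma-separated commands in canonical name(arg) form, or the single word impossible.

rotate(1, -90), rotate(1, -90)

initial: joint angles (θ0=270°, θ1=90°)
t=1 rotate(1, -90) ⇒ joint angles (θ0=270°, θ1=0°)
t=2 rotate(1, -90) ⇒ joint angles (θ0=270°, θ1=270°)
all 4 alternatives checked — unique.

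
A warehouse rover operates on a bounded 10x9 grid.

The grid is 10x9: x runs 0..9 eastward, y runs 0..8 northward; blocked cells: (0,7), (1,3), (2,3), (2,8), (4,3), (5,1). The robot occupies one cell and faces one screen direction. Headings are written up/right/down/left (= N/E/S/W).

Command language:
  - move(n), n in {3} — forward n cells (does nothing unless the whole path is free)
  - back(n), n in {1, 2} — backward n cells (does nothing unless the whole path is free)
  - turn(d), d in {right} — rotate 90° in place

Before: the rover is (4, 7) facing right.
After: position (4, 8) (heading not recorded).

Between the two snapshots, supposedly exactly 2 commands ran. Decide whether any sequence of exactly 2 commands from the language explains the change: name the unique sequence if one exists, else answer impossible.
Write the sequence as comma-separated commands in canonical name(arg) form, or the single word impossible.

key: order matters: swapping turn(right) and back(1) lands elsewhere
initial: (4, 7) facing right
t=1 turn(right) ⇒ (4, 7) facing down
t=2 back(1) ⇒ (4, 8) facing down
all 16 alternatives checked — unique.

turn(right), back(1)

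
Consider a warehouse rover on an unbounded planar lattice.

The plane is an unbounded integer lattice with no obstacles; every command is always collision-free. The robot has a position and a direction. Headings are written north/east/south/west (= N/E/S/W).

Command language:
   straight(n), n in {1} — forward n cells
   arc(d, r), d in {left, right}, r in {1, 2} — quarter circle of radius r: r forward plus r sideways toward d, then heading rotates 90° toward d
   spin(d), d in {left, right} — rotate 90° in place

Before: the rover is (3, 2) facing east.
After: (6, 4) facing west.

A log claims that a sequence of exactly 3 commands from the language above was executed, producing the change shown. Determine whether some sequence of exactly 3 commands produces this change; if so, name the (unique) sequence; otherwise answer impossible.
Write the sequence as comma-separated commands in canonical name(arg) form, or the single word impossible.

key: running spin(left) before straight(1) would end elsewhere — order is forced
start: (3, 2) facing east
t=1 straight(1) ⇒ (4, 2) facing east
t=2 arc(left, 2) ⇒ (6, 4) facing north
t=3 spin(left) ⇒ (6, 4) facing west
no other 3-command option fits: unique.

straight(1), arc(left, 2), spin(left)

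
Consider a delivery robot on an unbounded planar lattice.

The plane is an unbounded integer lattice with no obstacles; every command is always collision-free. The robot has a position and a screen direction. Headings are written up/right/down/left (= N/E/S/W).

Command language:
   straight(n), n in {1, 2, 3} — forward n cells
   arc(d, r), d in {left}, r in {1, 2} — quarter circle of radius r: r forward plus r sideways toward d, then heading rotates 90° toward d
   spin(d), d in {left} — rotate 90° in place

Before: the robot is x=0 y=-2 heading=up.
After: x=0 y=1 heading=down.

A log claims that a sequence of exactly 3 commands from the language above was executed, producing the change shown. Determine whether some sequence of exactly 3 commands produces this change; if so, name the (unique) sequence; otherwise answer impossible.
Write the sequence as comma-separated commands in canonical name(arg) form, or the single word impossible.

straight(3), spin(left), spin(left)

key: order matters: swapping straight(3) and spin(left) lands elsewhere
begin: x=0 y=-2 heading=up
[1] after straight(3): x=0 y=1 heading=up
[2] after spin(left): x=0 y=1 heading=left
[3] after spin(left): x=0 y=1 heading=down
all 216 alternatives checked — unique.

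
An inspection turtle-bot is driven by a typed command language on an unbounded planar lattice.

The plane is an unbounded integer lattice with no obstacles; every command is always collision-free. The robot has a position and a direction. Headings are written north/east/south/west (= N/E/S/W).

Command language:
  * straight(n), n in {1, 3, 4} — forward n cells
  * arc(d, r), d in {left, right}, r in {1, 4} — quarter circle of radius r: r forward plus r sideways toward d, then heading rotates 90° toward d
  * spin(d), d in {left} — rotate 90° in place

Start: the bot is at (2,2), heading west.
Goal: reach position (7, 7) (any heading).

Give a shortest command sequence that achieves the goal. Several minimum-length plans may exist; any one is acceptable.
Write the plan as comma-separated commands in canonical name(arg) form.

t0: at (2,2), heading west
step 1 (arc(right, 1)): at (1,3), heading north
step 2 (arc(right, 4)): at (5,7), heading east
step 3 (straight(1)): at (6,7), heading east
step 4 (straight(1)): at (7,7), heading east
nothing shorter than 4 reaches the goal.

arc(right, 1), arc(right, 4), straight(1), straight(1)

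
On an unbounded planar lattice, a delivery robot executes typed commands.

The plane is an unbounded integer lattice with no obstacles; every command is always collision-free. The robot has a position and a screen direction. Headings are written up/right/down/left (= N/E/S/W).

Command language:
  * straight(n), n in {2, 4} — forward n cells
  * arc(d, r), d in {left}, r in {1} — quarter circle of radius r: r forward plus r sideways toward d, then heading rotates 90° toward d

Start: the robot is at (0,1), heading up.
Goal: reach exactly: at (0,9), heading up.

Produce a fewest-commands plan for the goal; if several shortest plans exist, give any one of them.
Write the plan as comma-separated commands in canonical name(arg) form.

straight(4), straight(4)

start: at (0,1), heading up
[1] after straight(4): at (0,5), heading up
[2] after straight(4): at (0,9), heading up
shorter routes all fall short; 2 is best.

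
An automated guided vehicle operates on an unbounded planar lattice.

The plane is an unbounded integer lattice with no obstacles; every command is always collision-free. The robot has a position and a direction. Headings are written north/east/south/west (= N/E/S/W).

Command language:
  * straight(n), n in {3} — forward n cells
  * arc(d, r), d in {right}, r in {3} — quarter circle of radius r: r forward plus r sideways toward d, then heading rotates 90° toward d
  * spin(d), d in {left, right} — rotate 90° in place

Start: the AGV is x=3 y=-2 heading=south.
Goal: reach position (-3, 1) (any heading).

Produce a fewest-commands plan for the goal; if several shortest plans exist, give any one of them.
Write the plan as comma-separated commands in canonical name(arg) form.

initial: x=3 y=-2 heading=south
1. arc(right, 3) → x=0 y=-5 heading=west
2. arc(right, 3) → x=-3 y=-2 heading=north
3. straight(3) → x=-3 y=1 heading=north
nothing shorter than 3 reaches the goal.

arc(right, 3), arc(right, 3), straight(3)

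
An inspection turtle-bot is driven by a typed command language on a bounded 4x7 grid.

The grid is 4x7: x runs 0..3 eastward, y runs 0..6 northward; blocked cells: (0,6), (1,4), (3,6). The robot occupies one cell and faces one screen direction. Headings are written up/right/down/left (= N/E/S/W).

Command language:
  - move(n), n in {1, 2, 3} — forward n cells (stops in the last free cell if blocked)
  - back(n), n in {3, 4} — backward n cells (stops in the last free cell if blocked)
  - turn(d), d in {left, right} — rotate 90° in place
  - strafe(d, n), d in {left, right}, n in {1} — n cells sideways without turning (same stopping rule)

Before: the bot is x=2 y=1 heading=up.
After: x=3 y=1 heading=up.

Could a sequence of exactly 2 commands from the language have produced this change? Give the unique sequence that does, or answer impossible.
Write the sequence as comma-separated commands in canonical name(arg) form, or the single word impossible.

strafe(right, 1), strafe(right, 1)

key: the second strafe(right, 1) runs into the grid edge before its full distance
from: x=2 y=1 heading=up
[1] after strafe(right, 1): x=3 y=1 heading=up
[2] after strafe(right, 1): x=3 y=1 heading=up
no rival 2-sequence matches.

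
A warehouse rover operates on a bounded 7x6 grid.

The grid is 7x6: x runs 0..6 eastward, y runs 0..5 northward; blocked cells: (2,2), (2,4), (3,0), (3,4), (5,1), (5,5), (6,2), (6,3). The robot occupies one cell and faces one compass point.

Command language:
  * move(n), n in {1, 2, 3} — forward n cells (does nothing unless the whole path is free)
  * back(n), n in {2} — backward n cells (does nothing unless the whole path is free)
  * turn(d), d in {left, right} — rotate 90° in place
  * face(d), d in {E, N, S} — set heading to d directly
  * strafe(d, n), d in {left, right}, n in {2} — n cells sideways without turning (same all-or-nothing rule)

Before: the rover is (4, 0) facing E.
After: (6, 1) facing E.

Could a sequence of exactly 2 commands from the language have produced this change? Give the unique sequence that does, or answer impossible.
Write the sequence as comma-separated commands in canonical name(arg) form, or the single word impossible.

every 2-command combo misses the target.

impossible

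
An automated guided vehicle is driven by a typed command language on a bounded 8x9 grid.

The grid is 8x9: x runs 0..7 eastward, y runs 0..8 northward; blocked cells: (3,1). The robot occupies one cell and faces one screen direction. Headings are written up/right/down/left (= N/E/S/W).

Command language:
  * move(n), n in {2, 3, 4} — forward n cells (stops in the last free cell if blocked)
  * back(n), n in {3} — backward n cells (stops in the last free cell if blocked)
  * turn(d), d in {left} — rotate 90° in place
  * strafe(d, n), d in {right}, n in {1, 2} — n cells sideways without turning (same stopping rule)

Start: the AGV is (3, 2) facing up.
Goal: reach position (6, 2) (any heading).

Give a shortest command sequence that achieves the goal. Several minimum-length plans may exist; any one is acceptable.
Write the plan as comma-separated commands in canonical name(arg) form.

turn(left), back(3)

initial: (3, 2) facing up
t=1 turn(left) ⇒ (3, 2) facing left
t=2 back(3) ⇒ (6, 2) facing left
no 1-step plan works, so 2 is optimal.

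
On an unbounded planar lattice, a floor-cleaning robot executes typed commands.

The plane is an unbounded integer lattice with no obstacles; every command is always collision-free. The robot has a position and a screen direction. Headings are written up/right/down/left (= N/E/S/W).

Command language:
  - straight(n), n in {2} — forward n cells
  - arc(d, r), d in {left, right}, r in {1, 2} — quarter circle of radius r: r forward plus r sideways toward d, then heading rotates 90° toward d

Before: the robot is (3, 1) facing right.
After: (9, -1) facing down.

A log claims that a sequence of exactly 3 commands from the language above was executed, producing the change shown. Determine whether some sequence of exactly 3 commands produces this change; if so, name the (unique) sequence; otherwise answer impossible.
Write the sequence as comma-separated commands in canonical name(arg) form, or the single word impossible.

key: running arc(right, 2) before straight(2) would end elsewhere — order is forced
start: (3, 1) facing right
[1] after straight(2): (5, 1) facing right
[2] after straight(2): (7, 1) facing right
[3] after arc(right, 2): (9, -1) facing down
uniquely the one of 125 3-step routes that fits.

straight(2), straight(2), arc(right, 2)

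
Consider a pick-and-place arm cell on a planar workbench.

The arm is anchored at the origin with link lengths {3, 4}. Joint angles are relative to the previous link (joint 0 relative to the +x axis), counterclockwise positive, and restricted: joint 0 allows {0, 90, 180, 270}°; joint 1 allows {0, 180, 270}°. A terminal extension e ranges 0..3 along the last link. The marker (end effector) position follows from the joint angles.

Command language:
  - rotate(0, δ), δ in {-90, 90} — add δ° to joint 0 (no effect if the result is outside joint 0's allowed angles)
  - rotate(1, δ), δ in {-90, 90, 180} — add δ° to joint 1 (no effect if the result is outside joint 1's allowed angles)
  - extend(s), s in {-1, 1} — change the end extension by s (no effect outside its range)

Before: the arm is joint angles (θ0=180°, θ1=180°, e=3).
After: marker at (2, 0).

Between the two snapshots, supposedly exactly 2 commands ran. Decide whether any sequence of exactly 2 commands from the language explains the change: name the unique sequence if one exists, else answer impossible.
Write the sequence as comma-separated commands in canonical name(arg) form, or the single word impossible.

begin: joint angles (θ0=180°, θ1=180°, e=3)
1. extend(-1) → joint angles (θ0=180°, θ1=180°, e=2)
2. extend(-1) → joint angles (θ0=180°, θ1=180°, e=1)
all 49 alternatives checked — unique.

extend(-1), extend(-1)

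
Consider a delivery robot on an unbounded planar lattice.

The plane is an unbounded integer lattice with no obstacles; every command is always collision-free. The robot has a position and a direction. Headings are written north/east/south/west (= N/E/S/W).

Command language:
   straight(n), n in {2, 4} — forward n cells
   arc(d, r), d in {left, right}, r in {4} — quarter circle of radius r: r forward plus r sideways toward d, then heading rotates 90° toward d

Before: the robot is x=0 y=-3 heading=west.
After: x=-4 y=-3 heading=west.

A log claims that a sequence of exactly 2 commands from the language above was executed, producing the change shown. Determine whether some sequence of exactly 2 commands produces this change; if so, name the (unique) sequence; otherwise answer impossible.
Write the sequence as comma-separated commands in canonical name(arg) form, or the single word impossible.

key: heading stays W — no command in the sequence turns
t0: x=0 y=-3 heading=west
t=1 straight(2) ⇒ x=-2 y=-3 heading=west
t=2 straight(2) ⇒ x=-4 y=-3 heading=west
no rival 2-sequence matches.

straight(2), straight(2)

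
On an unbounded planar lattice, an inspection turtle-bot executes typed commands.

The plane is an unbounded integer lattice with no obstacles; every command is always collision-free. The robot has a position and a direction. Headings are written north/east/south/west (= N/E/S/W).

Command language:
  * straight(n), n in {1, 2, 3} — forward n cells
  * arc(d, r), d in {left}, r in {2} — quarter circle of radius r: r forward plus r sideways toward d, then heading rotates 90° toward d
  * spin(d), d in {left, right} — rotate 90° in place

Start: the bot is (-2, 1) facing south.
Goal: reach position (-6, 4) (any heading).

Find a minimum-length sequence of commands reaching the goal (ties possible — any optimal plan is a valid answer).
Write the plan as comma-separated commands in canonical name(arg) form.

from: (-2, 1) facing south
step 1 (spin(right)): (-2, 1) facing west
step 2 (straight(2)): (-4, 1) facing west
step 3 (straight(2)): (-6, 1) facing west
step 4 (spin(right)): (-6, 1) facing north
step 5 (straight(3)): (-6, 4) facing north
no 4-step plan works, so 5 is optimal.

spin(right), straight(2), straight(2), spin(right), straight(3)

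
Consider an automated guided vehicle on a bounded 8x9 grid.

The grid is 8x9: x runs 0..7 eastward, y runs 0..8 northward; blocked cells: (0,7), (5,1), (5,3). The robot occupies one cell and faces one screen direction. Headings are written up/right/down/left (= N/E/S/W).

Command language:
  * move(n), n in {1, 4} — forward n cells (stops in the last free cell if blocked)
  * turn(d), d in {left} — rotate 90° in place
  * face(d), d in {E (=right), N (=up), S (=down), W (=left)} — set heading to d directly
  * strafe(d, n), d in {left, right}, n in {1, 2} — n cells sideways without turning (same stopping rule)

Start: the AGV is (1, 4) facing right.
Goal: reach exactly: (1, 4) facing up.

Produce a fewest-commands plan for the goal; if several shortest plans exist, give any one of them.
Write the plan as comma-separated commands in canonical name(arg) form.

initial: (1, 4) facing right
step 1 (face(N)): (1, 4) facing up
nothing shorter than 1 reaches the goal.

face(N)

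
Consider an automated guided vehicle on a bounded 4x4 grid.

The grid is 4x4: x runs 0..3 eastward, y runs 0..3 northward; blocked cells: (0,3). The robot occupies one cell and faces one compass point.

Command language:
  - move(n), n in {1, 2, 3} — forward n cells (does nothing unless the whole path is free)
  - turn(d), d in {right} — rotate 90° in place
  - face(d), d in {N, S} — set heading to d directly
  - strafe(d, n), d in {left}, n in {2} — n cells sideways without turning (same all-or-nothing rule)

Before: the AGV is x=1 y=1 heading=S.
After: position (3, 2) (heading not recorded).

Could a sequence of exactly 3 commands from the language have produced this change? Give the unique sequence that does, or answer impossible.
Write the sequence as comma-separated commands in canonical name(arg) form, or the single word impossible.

strafe(left, 2), face(N), move(1)

key: running move(1) before strafe(left, 2) would end elsewhere — order is forced
from: x=1 y=1 heading=S
[1] after strafe(left, 2): x=3 y=1 heading=S
[2] after face(N): x=3 y=1 heading=N
[3] after move(1): x=3 y=2 heading=N
no other 3-command option fits: unique.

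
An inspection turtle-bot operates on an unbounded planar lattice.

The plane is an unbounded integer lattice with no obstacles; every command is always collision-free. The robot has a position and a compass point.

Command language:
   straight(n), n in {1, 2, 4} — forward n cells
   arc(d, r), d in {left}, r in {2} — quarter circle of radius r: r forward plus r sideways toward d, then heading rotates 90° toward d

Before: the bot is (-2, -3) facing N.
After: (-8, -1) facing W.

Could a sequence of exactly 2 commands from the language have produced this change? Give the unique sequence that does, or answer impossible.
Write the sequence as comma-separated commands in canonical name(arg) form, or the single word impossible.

key: order matters: swapping arc(left, 2) and straight(4) lands elsewhere
initial: (-2, -3) facing N
step 1 (arc(left, 2)): (-4, -1) facing W
step 2 (straight(4)): (-8, -1) facing W
no rival 2-sequence matches.

arc(left, 2), straight(4)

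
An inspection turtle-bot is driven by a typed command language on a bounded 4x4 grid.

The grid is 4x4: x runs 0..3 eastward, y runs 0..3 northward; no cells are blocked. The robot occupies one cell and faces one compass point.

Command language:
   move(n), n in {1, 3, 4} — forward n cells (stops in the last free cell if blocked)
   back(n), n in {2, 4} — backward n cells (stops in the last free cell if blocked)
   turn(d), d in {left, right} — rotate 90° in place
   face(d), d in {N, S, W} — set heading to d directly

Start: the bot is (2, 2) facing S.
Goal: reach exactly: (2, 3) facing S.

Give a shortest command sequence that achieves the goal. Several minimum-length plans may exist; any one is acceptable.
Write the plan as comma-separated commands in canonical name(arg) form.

back(2)

begin: (2, 2) facing S
t=1 back(2) ⇒ (2, 3) facing S
nothing shorter than 1 reaches the goal.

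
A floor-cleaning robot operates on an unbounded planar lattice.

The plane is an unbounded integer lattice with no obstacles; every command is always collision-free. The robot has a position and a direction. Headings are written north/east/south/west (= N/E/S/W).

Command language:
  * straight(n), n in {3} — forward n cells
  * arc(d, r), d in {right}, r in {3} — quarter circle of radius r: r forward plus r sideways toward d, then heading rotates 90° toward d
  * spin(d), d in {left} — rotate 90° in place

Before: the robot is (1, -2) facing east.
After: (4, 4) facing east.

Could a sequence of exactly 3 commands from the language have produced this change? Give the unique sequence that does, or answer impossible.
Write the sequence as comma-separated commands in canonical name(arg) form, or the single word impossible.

spin(left), straight(3), arc(right, 3)

key: running arc(right, 3) before spin(left) would end elsewhere — order is forced
start: (1, -2) facing east
[1] after spin(left): (1, -2) facing north
[2] after straight(3): (1, 1) facing north
[3] after arc(right, 3): (4, 4) facing east
no other 3-command option fits: unique.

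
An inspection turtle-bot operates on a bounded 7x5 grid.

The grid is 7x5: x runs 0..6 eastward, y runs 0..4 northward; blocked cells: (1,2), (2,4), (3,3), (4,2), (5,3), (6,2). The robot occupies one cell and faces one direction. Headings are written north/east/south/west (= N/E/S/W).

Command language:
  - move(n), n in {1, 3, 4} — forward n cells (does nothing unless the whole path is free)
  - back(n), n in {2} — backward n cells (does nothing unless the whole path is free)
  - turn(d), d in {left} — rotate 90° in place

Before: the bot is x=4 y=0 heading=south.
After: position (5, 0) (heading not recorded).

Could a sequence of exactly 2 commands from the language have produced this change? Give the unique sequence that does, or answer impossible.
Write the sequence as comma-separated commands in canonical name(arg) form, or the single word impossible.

turn(left), move(1)

key: order matters: swapping turn(left) and move(1) lands elsewhere
initial: x=4 y=0 heading=south
1. turn(left) → x=4 y=0 heading=east
2. move(1) → x=5 y=0 heading=east
no other 2-command option fits: unique.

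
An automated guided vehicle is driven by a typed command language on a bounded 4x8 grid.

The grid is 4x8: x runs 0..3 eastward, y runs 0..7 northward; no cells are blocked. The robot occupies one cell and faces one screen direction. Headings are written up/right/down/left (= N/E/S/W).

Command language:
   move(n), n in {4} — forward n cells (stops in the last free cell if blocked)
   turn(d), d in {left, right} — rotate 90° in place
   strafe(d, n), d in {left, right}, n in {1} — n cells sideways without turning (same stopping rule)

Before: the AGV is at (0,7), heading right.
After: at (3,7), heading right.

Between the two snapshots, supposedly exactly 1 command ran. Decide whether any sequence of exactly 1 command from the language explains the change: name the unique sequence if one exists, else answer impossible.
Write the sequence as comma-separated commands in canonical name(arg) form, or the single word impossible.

key: move(4) runs into the grid edge before its full distance
initial: at (0,7), heading right
step 1 (move(4)): at (3,7), heading right
no rival 1-sequence matches.

move(4)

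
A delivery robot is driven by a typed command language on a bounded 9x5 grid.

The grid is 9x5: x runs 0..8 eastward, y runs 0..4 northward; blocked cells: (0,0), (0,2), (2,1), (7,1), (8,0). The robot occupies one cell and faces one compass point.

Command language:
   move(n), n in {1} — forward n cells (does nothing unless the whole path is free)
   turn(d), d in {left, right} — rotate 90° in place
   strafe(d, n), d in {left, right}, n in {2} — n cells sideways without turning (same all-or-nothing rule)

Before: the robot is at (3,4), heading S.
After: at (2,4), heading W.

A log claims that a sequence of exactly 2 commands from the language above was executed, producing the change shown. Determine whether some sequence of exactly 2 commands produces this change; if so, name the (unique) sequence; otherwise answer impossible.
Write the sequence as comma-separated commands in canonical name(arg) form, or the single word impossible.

turn(right), move(1)

key: order matters: swapping turn(right) and move(1) lands elsewhere
initial: at (3,4), heading S
step 1 (turn(right)): at (3,4), heading W
step 2 (move(1)): at (2,4), heading W
no other 2-command option fits: unique.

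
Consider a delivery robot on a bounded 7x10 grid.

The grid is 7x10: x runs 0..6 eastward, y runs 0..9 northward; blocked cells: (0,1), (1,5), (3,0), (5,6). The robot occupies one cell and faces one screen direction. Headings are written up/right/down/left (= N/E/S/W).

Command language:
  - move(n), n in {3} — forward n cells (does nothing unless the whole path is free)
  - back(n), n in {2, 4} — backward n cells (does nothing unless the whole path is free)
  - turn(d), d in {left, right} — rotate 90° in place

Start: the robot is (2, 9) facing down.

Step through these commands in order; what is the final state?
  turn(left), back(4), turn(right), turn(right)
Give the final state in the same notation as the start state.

(2, 9) facing left

from: (2, 9) facing down
1. turn(left) → (2, 9) facing right
2. back(4) → (2, 9) facing right
3. turn(right) → (2, 9) facing down
4. turn(right) → (2, 9) facing left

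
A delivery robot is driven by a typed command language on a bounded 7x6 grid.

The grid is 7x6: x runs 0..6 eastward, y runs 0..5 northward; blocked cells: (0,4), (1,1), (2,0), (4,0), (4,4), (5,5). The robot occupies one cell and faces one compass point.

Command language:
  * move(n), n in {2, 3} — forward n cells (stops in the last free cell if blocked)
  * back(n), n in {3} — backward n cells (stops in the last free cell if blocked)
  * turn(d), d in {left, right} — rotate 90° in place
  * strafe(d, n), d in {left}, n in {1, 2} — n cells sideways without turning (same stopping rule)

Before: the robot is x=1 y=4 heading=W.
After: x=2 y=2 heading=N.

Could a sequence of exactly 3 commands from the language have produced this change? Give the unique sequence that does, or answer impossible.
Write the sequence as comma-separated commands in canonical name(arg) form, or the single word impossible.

impossible

checked all 3-command options: none fits.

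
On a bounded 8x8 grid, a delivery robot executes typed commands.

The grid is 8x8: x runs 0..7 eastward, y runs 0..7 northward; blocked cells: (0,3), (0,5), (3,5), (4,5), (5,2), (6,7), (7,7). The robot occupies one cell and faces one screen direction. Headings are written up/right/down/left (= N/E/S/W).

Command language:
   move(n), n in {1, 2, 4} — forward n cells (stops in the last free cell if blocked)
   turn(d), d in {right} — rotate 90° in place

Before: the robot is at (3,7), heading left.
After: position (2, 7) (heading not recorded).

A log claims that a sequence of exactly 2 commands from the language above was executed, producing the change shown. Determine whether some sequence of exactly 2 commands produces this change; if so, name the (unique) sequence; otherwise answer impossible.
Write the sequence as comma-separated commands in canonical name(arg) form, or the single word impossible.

move(1), turn(right)

key: order matters: swapping move(1) and turn(right) lands elsewhere
start: at (3,7), heading left
t=1 move(1) ⇒ at (2,7), heading left
t=2 turn(right) ⇒ at (2,7), heading up
no other 2-command option fits: unique.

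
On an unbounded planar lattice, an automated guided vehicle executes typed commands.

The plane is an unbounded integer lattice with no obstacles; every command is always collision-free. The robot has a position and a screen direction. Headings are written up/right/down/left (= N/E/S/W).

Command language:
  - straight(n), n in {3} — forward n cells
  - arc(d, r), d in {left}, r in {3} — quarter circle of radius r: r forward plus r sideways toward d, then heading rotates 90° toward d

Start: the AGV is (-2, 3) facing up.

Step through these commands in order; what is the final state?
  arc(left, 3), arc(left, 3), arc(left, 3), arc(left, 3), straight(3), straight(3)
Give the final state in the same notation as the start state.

t0: (-2, 3) facing up
1. arc(left, 3) → (-5, 6) facing left
2. arc(left, 3) → (-8, 3) facing down
3. arc(left, 3) → (-5, 0) facing right
4. arc(left, 3) → (-2, 3) facing up
5. straight(3) → (-2, 6) facing up
6. straight(3) → (-2, 9) facing up

(-2, 9) facing up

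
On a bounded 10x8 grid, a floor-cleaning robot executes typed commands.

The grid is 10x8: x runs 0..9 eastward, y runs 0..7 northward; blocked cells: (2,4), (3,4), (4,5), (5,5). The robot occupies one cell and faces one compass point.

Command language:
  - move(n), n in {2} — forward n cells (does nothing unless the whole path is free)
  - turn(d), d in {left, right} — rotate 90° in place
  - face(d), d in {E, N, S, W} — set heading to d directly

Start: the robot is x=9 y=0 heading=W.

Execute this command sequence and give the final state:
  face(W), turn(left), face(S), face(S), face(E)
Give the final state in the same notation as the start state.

start: x=9 y=0 heading=W
1. face(W) → x=9 y=0 heading=W
2. turn(left) → x=9 y=0 heading=S
3. face(S) → x=9 y=0 heading=S
4. face(S) → x=9 y=0 heading=S
5. face(E) → x=9 y=0 heading=E

x=9 y=0 heading=E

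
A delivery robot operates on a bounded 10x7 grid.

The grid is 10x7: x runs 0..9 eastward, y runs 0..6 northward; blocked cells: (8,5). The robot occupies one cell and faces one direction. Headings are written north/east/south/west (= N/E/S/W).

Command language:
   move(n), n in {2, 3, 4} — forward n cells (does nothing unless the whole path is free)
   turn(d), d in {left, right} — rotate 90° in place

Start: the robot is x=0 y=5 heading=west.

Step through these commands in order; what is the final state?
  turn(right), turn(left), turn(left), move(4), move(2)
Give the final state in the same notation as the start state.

initial: x=0 y=5 heading=west
[1] after turn(right): x=0 y=5 heading=north
[2] after turn(left): x=0 y=5 heading=west
[3] after turn(left): x=0 y=5 heading=south
[4] after move(4): x=0 y=1 heading=south
[5] after move(2): x=0 y=1 heading=south

x=0 y=1 heading=south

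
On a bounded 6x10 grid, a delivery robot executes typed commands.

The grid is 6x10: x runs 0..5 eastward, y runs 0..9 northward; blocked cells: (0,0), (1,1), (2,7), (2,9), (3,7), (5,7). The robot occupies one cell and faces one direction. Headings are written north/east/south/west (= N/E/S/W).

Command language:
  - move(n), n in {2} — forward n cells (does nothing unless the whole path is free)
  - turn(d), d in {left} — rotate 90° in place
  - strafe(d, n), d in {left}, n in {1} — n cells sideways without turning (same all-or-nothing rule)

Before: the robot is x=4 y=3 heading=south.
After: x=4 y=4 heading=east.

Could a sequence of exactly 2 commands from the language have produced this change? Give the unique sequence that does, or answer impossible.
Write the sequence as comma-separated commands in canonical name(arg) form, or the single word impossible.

turn(left), strafe(left, 1)

key: cell and facing (now E) both changed — the 2 commands mix motion and turning
t0: x=4 y=3 heading=south
1. turn(left) → x=4 y=3 heading=east
2. strafe(left, 1) → x=4 y=4 heading=east
no rival 2-sequence matches.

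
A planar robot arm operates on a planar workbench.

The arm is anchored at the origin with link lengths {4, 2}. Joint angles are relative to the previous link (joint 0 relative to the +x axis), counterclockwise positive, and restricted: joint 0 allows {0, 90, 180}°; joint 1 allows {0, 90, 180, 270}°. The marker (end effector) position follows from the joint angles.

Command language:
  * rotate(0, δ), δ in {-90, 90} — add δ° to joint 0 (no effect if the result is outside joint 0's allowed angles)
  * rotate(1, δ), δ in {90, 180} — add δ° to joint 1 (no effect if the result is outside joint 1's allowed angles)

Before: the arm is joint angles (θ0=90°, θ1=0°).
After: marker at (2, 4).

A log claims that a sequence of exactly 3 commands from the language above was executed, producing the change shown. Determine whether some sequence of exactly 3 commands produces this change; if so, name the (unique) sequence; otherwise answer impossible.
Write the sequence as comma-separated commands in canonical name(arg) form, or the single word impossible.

initial: joint angles (θ0=90°, θ1=0°)
step 1 (rotate(1, 90)): joint angles (θ0=90°, θ1=90°)
step 2 (rotate(1, 90)): joint angles (θ0=90°, θ1=180°)
step 3 (rotate(1, 90)): joint angles (θ0=90°, θ1=270°)
uniquely the one of 64 3-step routes that fits.

rotate(1, 90), rotate(1, 90), rotate(1, 90)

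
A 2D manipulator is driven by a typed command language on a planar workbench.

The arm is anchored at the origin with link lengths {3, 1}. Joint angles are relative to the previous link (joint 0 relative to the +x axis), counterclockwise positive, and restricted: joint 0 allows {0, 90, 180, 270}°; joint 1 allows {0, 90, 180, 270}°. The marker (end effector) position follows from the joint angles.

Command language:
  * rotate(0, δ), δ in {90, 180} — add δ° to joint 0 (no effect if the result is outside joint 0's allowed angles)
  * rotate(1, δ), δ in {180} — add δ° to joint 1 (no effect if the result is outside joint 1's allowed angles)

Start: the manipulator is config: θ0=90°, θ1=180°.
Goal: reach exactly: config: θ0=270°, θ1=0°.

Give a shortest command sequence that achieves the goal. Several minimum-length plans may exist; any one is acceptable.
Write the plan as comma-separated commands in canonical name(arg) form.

from: config: θ0=90°, θ1=180°
step 1 (rotate(1, 180)): config: θ0=90°, θ1=0°
step 2 (rotate(0, 180)): config: θ0=270°, θ1=0°
no 1-step plan works, so 2 is optimal.

rotate(1, 180), rotate(0, 180)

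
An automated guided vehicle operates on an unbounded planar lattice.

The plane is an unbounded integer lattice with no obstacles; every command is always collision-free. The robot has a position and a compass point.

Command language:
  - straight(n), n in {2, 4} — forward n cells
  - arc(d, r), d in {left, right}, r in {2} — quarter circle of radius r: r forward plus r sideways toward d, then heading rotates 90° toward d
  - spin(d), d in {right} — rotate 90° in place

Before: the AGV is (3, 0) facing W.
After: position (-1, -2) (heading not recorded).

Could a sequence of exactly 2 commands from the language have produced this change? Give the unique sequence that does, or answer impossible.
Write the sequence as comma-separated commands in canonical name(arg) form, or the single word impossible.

straight(2), arc(left, 2)

key: order matters: swapping straight(2) and arc(left, 2) lands elsewhere
begin: (3, 0) facing W
step 1 (straight(2)): (1, 0) facing W
step 2 (arc(left, 2)): (-1, -2) facing S
no other 2-command option fits: unique.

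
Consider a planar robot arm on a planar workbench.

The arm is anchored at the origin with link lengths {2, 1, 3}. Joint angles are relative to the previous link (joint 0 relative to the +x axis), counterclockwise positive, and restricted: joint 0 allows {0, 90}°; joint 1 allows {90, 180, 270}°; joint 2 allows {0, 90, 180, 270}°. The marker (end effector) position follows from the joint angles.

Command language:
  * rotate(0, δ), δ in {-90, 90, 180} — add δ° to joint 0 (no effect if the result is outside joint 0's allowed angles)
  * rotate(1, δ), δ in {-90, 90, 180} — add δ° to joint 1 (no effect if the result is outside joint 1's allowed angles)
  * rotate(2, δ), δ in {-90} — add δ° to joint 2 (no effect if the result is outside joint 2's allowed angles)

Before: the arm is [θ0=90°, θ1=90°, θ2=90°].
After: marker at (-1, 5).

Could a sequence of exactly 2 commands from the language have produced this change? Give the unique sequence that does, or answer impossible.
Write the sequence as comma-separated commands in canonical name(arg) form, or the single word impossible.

rotate(2, -90), rotate(2, -90)

initial: [θ0=90°, θ1=90°, θ2=90°]
1. rotate(2, -90) → [θ0=90°, θ1=90°, θ2=0°]
2. rotate(2, -90) → [θ0=90°, θ1=90°, θ2=270°]
all 49 alternatives checked — unique.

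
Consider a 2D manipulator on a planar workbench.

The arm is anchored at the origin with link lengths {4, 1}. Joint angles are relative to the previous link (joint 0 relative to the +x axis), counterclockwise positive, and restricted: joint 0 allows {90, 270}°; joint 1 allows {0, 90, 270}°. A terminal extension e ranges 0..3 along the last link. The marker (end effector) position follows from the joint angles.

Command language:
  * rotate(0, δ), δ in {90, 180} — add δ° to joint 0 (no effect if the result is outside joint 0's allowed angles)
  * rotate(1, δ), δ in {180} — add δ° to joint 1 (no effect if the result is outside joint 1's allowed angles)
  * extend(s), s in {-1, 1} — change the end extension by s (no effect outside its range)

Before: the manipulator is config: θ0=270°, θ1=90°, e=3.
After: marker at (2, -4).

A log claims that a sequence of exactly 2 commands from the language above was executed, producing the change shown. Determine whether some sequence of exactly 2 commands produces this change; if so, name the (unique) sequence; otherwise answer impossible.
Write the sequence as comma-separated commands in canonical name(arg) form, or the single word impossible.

initial: config: θ0=270°, θ1=90°, e=3
step 1 (extend(-1)): config: θ0=270°, θ1=90°, e=2
step 2 (extend(-1)): config: θ0=270°, θ1=90°, e=1
uniquely the one of 25 2-step routes that fits.

extend(-1), extend(-1)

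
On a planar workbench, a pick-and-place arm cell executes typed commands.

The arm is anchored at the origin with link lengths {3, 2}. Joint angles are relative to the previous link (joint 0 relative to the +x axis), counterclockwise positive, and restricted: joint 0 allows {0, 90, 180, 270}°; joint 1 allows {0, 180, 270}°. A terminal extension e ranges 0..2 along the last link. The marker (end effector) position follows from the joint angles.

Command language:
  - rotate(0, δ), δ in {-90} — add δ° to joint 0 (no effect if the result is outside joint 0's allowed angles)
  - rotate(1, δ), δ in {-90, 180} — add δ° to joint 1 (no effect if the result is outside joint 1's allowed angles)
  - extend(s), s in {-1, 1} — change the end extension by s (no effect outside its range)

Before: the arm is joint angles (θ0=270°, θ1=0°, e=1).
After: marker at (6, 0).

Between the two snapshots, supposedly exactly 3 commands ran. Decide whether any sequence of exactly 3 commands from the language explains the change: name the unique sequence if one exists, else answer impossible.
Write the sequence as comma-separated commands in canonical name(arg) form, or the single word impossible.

initial: joint angles (θ0=270°, θ1=0°, e=1)
t=1 rotate(0, -90) ⇒ joint angles (θ0=180°, θ1=0°, e=1)
t=2 rotate(0, -90) ⇒ joint angles (θ0=90°, θ1=0°, e=1)
t=3 rotate(0, -90) ⇒ joint angles (θ0=0°, θ1=0°, e=1)
no other 3-command option fits: unique.

rotate(0, -90), rotate(0, -90), rotate(0, -90)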